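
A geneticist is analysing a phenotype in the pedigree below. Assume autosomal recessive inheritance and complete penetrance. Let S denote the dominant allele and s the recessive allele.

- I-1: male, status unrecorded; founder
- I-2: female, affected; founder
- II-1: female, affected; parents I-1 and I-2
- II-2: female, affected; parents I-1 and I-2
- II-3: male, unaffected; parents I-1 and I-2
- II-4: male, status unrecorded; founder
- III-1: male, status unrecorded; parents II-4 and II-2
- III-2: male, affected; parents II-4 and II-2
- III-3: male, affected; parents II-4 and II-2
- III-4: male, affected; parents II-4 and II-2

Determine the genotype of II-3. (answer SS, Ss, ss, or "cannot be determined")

Ss

From phenotype alone, II-3 is SS or Ss.
II-3 is unaffected so carries S and received s from I-2 (ss), so II-3 is Ss.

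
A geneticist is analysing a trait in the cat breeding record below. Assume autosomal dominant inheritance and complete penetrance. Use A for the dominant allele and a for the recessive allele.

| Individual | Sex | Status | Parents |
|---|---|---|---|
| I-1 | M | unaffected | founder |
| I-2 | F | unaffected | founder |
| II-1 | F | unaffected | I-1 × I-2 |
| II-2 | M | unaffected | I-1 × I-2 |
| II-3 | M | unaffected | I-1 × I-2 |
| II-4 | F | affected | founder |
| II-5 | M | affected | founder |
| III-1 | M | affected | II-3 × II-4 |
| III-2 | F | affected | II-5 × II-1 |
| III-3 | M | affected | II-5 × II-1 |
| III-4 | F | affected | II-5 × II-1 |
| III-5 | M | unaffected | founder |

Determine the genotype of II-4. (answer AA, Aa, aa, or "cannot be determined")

cannot be determined

II-4's phenotype allows AA or Aa, and no parent or child forces a single allele at both positions; consistent genotype assignments exist with II-4 as AA or Aa.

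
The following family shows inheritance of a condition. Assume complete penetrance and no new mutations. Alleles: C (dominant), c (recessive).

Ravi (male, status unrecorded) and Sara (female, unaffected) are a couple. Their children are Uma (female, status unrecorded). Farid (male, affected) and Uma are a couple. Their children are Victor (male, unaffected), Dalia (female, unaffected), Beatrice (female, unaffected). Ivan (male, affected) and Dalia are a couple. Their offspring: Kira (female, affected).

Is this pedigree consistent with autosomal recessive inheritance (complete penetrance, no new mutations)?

A consistent assignment under autosomal recessive exists: Ravi CC, Sara CC, Uma CC, Farid cc, Victor Cc, Dalia Cc, Beatrice Cc, Ivan cc, Kira cc.
In this assignment every recorded phenotype matches its genotype and every non-founder's genotype is obtainable from its parents' genotypes, so the pedigree is consistent.

Yes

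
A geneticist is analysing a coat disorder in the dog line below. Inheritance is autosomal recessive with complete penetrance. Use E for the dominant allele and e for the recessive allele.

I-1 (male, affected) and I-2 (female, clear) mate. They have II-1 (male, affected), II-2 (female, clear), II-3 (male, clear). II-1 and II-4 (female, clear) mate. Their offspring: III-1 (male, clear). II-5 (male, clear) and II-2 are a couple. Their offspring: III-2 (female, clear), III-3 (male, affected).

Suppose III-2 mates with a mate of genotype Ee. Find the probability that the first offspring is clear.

5/6

II-5 is clear so carries E and passed e to III-3 (ee), so II-5 is Ee.
II-2 is clear so carries E and received e from I-1 (ee), so II-2 is Ee.
III-2 is a clear offspring of II-5 (Ee) × II-2 (Ee), whose cross gives 1/4 EE : 1/2 Ee : 1/4 ee; conditioning on being clear, III-2 is EE with probability 1/3, Ee with probability 2/3.
Summing over parental genotype combinations, P(offspring is clear) = 1/3·1 + 2/3·3/4 = 5/6.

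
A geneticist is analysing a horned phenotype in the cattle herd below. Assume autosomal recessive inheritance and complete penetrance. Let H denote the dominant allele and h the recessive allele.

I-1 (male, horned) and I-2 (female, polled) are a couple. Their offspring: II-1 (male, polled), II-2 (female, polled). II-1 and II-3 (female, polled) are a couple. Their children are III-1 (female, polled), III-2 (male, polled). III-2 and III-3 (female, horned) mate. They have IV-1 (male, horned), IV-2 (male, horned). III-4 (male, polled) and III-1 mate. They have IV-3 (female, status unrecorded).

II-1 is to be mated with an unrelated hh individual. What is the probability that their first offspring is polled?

II-1 is polled so carries H and received h from I-1 (hh), so II-1 is Hh.
The cross gives 1/2 Hh : 1/2 hh, so P(offspring is polled) = 1/2.

1/2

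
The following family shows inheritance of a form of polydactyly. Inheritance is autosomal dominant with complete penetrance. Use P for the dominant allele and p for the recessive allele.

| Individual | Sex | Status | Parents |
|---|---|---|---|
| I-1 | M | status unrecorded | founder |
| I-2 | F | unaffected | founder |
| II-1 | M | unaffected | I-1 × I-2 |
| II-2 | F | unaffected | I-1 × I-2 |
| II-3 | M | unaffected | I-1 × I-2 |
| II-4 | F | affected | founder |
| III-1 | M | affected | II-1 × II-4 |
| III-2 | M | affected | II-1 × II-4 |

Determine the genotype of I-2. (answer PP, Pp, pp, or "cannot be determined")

pp

I-2 is unaffected, so I-2 is pp.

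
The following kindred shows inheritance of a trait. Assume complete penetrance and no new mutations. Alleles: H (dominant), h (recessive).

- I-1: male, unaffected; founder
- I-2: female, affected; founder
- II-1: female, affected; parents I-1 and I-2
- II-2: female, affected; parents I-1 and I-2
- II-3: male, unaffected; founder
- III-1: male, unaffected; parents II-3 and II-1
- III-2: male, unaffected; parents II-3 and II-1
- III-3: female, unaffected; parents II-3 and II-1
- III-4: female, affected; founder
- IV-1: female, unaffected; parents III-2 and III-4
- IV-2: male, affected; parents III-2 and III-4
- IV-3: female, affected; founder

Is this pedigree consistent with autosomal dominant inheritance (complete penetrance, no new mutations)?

A consistent assignment under autosomal dominant exists: I-1 hh, I-2 HH, II-1 Hh, II-2 Hh, II-3 hh, III-1 hh, III-2 hh, III-3 hh, III-4 Hh, IV-1 hh, IV-2 Hh, IV-3 HH.
In this assignment every recorded phenotype matches its genotype and every non-founder's genotype is obtainable from its parents' genotypes, so the pedigree is consistent.

Yes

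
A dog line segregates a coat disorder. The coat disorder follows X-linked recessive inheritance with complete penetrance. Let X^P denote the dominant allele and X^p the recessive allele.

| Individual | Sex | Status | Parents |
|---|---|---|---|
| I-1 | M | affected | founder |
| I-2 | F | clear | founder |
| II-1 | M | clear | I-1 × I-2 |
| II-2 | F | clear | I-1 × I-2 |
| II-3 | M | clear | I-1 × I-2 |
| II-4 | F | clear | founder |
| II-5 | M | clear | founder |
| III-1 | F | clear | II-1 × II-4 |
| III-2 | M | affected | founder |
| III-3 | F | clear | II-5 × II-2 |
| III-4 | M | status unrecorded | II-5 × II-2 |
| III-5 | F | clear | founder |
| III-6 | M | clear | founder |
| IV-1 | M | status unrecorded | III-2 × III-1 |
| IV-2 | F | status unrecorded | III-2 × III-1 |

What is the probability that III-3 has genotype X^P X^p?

1/2

II-5 is clear, so II-5 is X^P Y.
II-2 is clear so carries P and received p from I-1 (X^p Y), so II-2 is X^P X^p.
Their cross gives offspring ratios 1/2 X^P X^P : 1/2 X^P X^p. Conditioning on III-3 being clear, P(X^P X^p) = 1/2 / 1 = 1/2.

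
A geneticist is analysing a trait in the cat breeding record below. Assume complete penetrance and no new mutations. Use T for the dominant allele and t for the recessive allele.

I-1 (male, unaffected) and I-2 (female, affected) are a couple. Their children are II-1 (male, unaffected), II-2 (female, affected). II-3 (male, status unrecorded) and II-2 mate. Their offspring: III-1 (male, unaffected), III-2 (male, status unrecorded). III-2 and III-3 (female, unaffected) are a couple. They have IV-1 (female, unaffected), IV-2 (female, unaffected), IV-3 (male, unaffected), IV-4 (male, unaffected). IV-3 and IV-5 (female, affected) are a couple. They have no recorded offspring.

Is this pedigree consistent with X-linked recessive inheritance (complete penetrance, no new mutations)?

Under X-linked recessive, II-1 (unaffected, male) cannot arise from I-1 (unaffected) × I-2 (affected).

No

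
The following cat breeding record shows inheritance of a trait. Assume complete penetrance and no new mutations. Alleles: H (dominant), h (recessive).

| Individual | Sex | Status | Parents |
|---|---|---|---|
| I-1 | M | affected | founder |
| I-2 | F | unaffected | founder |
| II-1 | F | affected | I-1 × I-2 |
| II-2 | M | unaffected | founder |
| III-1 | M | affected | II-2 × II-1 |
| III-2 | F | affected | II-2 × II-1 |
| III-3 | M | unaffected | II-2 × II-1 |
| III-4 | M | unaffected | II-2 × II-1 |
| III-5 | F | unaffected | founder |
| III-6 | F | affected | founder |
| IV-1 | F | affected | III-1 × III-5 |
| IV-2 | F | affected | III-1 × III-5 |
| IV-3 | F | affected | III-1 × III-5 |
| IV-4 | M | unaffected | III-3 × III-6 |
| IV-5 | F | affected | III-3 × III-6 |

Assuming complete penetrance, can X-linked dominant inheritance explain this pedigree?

Yes

A consistent assignment under X-linked dominant exists: I-1 X^H Y, I-2 X^h X^h, II-1 X^H X^h, II-2 X^h Y, III-1 X^H Y, III-2 X^H X^h, III-3 X^h Y, III-4 X^h Y, III-5 X^h X^h, III-6 X^H X^h, IV-1 X^H X^h, IV-2 X^H X^h, IV-3 X^H X^h, IV-4 X^h Y, IV-5 X^H X^h.
In this assignment every recorded phenotype matches its genotype and every non-founder's genotype is obtainable from its parents' genotypes, so the pedigree is consistent.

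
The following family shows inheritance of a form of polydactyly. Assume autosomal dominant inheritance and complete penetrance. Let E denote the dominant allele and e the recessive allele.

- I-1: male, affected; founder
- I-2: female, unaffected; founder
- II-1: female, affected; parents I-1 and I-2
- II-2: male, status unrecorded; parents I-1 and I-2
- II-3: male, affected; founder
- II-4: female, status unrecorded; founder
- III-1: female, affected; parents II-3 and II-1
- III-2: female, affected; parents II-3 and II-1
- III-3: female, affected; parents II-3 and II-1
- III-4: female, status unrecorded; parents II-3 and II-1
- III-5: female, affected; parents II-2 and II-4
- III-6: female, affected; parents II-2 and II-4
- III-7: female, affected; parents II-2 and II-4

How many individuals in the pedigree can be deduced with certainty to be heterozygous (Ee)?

1

Obligate heterozygotes: II-1 is affected so carries E and received e from I-2 (ee), so II-1 is Ee.
Every other individual is either homozygous by phenotype or has at least one consistent homozygous assignment, so the count is 1.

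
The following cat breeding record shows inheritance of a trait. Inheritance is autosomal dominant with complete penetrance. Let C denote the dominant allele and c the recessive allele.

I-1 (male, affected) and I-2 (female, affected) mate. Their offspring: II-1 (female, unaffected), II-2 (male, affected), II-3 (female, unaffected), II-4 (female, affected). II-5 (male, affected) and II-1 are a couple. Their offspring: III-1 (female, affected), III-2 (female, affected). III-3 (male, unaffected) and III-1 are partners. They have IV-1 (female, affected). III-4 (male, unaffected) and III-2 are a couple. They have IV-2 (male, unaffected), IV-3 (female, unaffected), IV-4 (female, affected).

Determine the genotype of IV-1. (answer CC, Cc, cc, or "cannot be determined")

Cc

From phenotype alone, IV-1 is CC or Cc.
IV-1 is affected so carries C and received c from III-3 (cc), so IV-1 is Cc.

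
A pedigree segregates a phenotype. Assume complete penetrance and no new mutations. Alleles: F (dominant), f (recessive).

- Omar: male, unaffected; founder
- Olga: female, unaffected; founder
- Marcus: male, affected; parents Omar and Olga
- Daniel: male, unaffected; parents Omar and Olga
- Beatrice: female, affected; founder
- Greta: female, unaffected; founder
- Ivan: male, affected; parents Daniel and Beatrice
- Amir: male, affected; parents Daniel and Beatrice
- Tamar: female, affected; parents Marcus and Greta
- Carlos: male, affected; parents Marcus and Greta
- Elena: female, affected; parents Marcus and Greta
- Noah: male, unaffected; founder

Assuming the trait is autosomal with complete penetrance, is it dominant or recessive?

recessive

Omar and Olga are both unaffected yet have an affected child Marcus. Under dominance, an affected child requires at least one affected parent, so the trait cannot be dominant.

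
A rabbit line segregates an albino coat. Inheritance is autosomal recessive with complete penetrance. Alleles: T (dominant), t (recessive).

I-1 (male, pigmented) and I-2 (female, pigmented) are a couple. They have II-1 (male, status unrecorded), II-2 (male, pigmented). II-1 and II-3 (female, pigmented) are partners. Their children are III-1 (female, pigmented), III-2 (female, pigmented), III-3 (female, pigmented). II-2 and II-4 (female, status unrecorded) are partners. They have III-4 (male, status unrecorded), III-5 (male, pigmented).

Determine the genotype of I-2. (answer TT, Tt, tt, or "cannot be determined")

I-2's phenotype allows TT or Tt, and no parent or child forces a single allele at both positions; consistent genotype assignments exist with I-2 as TT or Tt.

cannot be determined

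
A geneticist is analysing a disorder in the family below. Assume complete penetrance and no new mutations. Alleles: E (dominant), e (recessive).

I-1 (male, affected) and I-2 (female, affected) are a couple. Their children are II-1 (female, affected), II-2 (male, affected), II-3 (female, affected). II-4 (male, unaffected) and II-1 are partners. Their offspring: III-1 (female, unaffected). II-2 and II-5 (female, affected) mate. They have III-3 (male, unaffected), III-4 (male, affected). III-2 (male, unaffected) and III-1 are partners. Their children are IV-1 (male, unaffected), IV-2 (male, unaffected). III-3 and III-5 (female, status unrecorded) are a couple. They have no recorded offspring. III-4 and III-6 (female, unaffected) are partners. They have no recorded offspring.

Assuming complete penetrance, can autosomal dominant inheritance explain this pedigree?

Yes

A consistent assignment under autosomal dominant exists: I-1 EE, I-2 Ee, II-1 Ee, II-2 Ee, II-3 EE, II-4 ee, II-5 Ee, III-1 ee, III-2 ee, III-3 ee, III-4 EE, III-5 EE, III-6 ee, IV-1 ee, IV-2 ee.
In this assignment every recorded phenotype matches its genotype and every non-founder's genotype is obtainable from its parents' genotypes, so the pedigree is consistent.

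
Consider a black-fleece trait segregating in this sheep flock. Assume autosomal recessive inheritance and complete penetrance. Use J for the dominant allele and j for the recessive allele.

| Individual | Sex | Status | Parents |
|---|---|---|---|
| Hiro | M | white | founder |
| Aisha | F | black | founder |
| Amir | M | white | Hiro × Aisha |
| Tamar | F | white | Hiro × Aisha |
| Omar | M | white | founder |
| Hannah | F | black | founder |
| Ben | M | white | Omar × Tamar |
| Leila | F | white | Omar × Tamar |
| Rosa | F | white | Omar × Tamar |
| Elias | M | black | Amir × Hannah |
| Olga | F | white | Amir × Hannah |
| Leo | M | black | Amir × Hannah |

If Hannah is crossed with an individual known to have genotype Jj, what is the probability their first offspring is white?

Hannah is black, so Hannah is jj.
The cross gives 1/2 Jj : 1/2 jj, so P(offspring is white) = 1/2.

1/2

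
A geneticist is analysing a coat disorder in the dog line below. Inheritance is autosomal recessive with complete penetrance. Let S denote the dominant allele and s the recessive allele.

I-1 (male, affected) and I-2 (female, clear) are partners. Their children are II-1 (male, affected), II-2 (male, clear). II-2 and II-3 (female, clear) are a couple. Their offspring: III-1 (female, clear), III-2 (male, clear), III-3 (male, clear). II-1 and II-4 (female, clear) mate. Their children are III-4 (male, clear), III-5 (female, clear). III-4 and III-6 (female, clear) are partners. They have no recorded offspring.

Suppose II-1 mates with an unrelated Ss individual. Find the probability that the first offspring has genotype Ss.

1/2

II-1 is affected, so II-1 is ss.
The cross gives 1/2 Ss : 1/2 ss, so P(offspring has genotype Ss) = 1/2.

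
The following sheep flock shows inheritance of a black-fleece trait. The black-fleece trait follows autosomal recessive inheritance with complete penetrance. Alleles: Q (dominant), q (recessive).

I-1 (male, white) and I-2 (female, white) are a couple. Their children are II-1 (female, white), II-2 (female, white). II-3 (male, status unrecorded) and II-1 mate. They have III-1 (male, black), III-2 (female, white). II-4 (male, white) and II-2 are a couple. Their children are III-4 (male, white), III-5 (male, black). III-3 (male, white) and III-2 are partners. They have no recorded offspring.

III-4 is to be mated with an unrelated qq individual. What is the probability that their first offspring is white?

2/3

II-4 is white so carries Q and passed q to III-5 (qq), so II-4 is Qq.
II-2 is white so carries Q and passed q to III-5 (qq), so II-2 is Qq.
III-4 is a white offspring of II-4 (Qq) × II-2 (Qq), whose cross gives 1/4 QQ : 1/2 Qq : 1/4 qq; conditioning on being white, III-4 is QQ with probability 1/3, Qq with probability 2/3.
Summing over parental genotype combinations, P(offspring is white) = 1/3·1 + 2/3·1/2 = 2/3.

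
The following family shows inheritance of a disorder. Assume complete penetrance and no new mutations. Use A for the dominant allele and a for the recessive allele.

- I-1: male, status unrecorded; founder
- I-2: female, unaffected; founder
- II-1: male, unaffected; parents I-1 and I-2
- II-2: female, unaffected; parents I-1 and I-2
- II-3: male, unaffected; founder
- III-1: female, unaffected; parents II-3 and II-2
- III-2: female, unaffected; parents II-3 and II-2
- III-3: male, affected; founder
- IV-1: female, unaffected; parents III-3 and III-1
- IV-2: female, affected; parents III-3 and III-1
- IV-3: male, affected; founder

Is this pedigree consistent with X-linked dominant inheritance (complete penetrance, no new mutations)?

No

Under X-linked dominant, IV-1 (unaffected, female) cannot arise from III-3 (affected) × III-1 (unaffected).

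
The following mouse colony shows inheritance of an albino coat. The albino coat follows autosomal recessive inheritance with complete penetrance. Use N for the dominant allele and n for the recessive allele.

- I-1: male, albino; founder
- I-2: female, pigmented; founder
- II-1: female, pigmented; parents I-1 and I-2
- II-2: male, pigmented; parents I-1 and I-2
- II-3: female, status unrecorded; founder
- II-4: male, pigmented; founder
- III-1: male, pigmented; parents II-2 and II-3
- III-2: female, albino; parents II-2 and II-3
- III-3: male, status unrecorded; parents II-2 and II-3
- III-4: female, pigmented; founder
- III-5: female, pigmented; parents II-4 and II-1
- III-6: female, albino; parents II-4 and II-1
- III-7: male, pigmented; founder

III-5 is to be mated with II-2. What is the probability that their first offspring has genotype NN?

1/3

II-4 is pigmented so carries N and passed n to III-6 (nn), so II-4 is Nn.
II-1 is pigmented so carries N and received n from I-1 (nn), so II-1 is Nn.
III-5 is a pigmented offspring of II-4 (Nn) × II-1 (Nn), whose cross gives 1/4 NN : 1/2 Nn : 1/4 nn; conditioning on being pigmented, III-5 is NN with probability 1/3, Nn with probability 2/3.
II-2 is pigmented so carries N and received n from I-1 (nn), so II-2 is Nn.
Summing over parental genotype combinations, P(offspring has genotype NN) = 1/3·1/2 + 2/3·1/4 = 1/3.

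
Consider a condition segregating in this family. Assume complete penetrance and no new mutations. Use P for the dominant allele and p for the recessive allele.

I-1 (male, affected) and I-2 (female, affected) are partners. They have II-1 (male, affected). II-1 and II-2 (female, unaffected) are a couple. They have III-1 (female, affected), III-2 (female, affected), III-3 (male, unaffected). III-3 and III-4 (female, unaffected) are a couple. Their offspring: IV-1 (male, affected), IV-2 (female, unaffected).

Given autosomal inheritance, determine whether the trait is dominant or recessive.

recessive

III-3 and III-4 are both unaffected yet have an affected child IV-1. Under dominance, an affected child requires at least one affected parent, so the trait cannot be dominant.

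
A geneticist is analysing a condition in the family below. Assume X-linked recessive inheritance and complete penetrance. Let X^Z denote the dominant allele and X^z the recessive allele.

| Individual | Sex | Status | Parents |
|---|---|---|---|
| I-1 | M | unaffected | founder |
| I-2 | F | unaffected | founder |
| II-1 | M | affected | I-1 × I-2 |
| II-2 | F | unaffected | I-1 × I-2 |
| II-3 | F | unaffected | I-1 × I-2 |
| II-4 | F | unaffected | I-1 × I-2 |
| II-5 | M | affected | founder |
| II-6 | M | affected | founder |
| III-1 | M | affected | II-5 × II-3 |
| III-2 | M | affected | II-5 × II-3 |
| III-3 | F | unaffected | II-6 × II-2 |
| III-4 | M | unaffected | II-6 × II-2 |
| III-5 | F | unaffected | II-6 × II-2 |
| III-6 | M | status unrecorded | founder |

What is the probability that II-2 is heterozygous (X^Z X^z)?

1/9

I-1 is unaffected, so I-1 is X^Z Y.
I-2 is unaffected so carries Z and passed z to II-1 (X^z Y), so I-2 is X^Z X^z.
Their cross gives offspring ratios 1/2 X^Z X^Z : 1/2 X^Z X^z. Conditioning on II-2 being unaffected, P(X^Z X^z) = 1/2 / 1 = 1/2 before taking II-2's own offspring into account.
II-6 is affected, so II-6 is X^z Y.
Now use II-2's offspring. Probability of each recorded status — unaffected daughter III-3: 1/2 if II-2 is X^Z X^z, 1 if X^Z X^Z; unaffected son III-4: 1/2 if II-2 is X^Z X^z, 1 if X^Z X^Z; unaffected daughter III-5: 1/2 if II-2 is X^Z X^z, 1 if X^Z X^Z.
Bayes: P(X^Z X^z) = 1/2·1/8 / (1/2·1/8 + 1/2·1) = 1/9.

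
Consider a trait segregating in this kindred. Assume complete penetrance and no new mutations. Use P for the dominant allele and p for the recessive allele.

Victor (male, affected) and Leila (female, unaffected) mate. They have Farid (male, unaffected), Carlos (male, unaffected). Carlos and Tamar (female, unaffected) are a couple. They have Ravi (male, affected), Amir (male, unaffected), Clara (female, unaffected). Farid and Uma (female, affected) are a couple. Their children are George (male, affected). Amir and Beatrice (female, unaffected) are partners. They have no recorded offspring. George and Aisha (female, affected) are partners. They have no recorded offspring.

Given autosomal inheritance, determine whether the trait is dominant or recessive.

recessive

Carlos and Tamar are both unaffected yet have an affected child Ravi. Under dominance, an affected child requires at least one affected parent, so the trait cannot be dominant.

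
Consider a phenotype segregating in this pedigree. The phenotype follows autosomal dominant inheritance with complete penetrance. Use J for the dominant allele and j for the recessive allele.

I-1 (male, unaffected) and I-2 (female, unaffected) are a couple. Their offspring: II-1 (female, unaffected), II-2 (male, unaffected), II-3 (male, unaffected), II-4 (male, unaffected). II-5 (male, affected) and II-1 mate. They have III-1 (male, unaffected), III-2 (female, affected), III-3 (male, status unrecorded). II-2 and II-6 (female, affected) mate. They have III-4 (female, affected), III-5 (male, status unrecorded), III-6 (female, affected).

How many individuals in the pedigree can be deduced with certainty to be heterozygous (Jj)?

4

Obligate heterozygotes: II-5 is affected so carries J and passed j to III-1 (jj), so II-5 is Jj; III-2 is affected so carries J and received j from II-1 (jj), so III-2 is Jj; III-4 is affected so carries J and received j from II-2 (jj), so III-4 is Jj; III-6 is affected so carries J and received j from II-2 (jj), so III-6 is Jj.
Every other individual is either homozygous by phenotype or has at least one consistent homozygous assignment, so the count is 4.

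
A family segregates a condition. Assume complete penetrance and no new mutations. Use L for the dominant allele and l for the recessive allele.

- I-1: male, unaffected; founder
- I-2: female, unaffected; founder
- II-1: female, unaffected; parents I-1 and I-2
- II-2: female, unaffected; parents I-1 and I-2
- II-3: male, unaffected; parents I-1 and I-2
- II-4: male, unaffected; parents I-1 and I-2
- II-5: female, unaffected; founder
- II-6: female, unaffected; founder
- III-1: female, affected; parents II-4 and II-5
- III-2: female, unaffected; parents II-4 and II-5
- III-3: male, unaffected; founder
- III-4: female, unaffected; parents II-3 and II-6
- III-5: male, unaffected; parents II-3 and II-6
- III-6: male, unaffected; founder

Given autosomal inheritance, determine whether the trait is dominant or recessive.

II-4 and II-5 are both unaffected yet have an affected child III-1. Under dominance, an affected child requires at least one affected parent, so the trait cannot be dominant.

recessive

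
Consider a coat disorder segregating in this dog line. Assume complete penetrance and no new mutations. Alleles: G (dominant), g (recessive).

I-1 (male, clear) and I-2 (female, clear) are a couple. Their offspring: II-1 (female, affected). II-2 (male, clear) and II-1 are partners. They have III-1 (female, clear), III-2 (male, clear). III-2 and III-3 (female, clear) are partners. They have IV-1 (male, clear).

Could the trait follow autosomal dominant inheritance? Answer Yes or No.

No

Under autosomal dominant, II-1 (affected, female) cannot arise from I-1 (clear) × I-2 (clear).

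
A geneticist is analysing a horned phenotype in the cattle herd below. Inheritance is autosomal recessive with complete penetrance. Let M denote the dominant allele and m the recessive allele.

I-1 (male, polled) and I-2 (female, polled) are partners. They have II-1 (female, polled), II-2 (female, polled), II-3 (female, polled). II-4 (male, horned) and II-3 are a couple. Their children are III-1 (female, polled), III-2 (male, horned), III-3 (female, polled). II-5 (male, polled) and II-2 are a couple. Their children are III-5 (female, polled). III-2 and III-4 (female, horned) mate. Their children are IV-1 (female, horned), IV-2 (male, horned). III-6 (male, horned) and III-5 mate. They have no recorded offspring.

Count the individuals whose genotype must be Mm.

3

Obligate heterozygotes: II-3 is polled so carries M and passed m to III-2 (mm), so II-3 is Mm; III-1 is polled so carries M and received m from II-4 (mm), so III-1 is Mm; III-3 is polled so carries M and received m from II-4 (mm), so III-3 is Mm.
Every other individual is either homozygous by phenotype or has at least one consistent homozygous assignment, so the count is 3.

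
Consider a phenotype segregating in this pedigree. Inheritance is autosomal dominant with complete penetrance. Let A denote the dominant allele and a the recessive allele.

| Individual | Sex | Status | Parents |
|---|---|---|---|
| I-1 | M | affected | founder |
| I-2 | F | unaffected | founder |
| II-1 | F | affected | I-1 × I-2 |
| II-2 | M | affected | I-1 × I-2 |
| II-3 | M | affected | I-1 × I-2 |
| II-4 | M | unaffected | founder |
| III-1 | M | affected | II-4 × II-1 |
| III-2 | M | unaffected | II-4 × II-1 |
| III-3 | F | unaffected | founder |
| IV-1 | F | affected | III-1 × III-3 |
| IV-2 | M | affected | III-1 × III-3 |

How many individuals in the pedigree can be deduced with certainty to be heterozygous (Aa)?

Obligate heterozygotes: II-1 is affected so carries A and received a from I-2 (aa), so II-1 is Aa; II-2 is affected so carries A and received a from I-2 (aa), so II-2 is Aa; II-3 is affected so carries A and received a from I-2 (aa), so II-3 is Aa; III-1 is affected so carries A and received a from II-4 (aa), so III-1 is Aa; IV-1 is affected so carries A and received a from III-3 (aa), so IV-1 is Aa; IV-2 is affected so carries A and received a from III-3 (aa), so IV-2 is Aa.
Every other individual is either homozygous by phenotype or has at least one consistent homozygous assignment, so the count is 6.

6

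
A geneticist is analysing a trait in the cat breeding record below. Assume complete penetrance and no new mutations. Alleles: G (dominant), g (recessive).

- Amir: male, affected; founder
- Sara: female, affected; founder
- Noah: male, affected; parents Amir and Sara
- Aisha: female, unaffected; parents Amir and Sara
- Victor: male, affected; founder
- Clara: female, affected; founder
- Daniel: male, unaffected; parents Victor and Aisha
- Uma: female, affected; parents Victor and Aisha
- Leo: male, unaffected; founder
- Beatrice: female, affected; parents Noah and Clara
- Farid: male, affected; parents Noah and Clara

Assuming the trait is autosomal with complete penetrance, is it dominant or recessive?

dominant

Amir and Sara are both affected yet have an unaffected child Aisha. Under a recessive model two affected parents are homozygous and every child would be affected, so the trait cannot be recessive.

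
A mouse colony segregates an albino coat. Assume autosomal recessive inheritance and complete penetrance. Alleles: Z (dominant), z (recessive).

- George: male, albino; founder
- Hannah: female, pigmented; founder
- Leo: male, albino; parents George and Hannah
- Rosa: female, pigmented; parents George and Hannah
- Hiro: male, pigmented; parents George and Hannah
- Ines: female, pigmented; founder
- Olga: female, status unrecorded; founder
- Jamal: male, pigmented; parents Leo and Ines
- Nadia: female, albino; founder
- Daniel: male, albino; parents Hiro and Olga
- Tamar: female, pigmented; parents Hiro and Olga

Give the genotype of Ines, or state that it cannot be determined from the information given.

Ines's phenotype allows ZZ or Zz, and no parent or child forces a single allele at both positions; consistent genotype assignments exist with Ines as ZZ or Zz.

cannot be determined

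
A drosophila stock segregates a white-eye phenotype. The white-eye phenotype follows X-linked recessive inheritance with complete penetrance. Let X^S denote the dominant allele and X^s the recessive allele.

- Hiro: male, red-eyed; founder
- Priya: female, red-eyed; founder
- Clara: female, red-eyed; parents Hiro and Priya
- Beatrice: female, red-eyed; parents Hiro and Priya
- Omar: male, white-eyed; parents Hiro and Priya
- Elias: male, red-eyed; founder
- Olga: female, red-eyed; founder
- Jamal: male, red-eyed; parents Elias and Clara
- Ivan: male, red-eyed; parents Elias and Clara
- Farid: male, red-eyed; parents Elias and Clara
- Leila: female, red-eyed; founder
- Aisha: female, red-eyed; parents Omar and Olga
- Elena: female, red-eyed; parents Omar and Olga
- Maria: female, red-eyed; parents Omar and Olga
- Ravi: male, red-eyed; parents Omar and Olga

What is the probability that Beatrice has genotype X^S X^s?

Hiro is red-eyed, so Hiro is X^S Y.
Priya is red-eyed so carries S and passed s to Omar (X^s Y), so Priya is X^S X^s.
Their cross gives offspring ratios 1/2 X^S X^S : 1/2 X^S X^s. Conditioning on Beatrice being red-eyed, P(X^S X^s) = 1/2 / 1 = 1/2.

1/2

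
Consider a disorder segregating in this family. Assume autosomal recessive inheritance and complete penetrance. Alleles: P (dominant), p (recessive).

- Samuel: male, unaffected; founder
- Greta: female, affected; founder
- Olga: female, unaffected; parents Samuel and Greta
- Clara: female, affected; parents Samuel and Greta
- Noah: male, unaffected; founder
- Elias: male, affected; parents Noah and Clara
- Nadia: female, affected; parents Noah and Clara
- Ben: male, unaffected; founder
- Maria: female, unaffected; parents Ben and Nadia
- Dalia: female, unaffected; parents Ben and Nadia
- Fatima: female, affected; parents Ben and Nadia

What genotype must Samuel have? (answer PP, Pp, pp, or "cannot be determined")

From phenotype alone, Samuel is PP or Pp.
Samuel is unaffected so carries P and passed p to Clara (pp), so Samuel is Pp.

Pp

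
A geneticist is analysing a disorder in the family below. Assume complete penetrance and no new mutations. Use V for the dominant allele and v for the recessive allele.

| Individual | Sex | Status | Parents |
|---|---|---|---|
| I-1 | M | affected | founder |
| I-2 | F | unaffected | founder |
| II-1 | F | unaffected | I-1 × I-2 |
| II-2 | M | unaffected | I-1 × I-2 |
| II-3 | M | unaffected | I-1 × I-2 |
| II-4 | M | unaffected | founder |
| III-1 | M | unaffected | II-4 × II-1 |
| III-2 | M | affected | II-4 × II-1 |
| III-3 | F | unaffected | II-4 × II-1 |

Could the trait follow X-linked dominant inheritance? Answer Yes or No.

Under X-linked dominant, II-1 (unaffected, female) cannot arise from I-1 (affected) × I-2 (unaffected).

No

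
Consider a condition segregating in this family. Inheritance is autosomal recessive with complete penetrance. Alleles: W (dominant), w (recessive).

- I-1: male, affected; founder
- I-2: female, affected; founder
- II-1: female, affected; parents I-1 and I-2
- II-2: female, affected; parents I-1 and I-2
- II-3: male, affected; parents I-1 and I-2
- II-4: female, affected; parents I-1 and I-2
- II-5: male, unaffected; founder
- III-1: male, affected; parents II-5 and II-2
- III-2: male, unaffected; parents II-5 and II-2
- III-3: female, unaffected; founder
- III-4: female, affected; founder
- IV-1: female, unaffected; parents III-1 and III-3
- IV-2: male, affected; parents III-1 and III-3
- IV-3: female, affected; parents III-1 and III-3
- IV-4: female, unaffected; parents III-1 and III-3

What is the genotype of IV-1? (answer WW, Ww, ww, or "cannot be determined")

Ww

From phenotype alone, IV-1 is WW or Ww.
IV-1 is unaffected so carries W and received w from III-1 (ww), so IV-1 is Ww.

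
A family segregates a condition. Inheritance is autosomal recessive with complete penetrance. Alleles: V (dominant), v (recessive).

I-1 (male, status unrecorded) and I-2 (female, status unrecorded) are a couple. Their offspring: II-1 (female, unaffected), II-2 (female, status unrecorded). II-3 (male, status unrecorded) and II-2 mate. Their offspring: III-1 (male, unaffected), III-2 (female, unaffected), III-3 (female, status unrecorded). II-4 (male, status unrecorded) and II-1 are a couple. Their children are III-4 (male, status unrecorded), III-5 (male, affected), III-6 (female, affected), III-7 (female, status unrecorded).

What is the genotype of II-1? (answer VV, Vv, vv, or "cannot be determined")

From phenotype alone, II-1 is VV or Vv.
II-1 is unaffected so carries V and passed v to III-5 (vv), so II-1 is Vv.

Vv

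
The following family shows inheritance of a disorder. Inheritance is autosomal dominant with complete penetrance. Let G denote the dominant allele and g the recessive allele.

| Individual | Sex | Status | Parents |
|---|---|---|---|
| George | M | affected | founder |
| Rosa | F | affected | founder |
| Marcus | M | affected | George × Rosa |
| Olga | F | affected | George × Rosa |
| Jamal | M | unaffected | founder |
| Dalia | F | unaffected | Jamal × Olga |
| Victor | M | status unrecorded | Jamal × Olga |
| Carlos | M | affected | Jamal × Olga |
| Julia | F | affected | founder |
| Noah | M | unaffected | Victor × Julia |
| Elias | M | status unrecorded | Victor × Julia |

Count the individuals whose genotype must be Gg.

Obligate heterozygotes: Olga is affected so carries G and passed g to Dalia (gg), so Olga is Gg; Carlos is affected so carries G and received g from Jamal (gg), so Carlos is Gg; Julia is affected so carries G and passed g to Noah (gg), so Julia is Gg.
Every other individual is either homozygous by phenotype or has at least one consistent homozygous assignment, so the count is 3.

3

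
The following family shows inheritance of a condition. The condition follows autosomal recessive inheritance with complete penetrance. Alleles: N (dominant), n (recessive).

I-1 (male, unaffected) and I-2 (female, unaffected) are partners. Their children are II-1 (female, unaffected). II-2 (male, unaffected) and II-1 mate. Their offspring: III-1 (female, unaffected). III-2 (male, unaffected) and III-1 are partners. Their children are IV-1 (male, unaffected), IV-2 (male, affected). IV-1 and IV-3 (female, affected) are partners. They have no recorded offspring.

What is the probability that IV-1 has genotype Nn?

III-2 is unaffected so carries N and passed n to IV-2 (nn), so III-2 is Nn.
III-1 is unaffected so carries N and passed n to IV-2 (nn), so III-1 is Nn.
Their cross gives offspring ratios 1/4 NN : 1/2 Nn : 1/4 nn. Conditioning on IV-1 being unaffected, P(Nn) = 1/2 / 3/4 = 2/3.

2/3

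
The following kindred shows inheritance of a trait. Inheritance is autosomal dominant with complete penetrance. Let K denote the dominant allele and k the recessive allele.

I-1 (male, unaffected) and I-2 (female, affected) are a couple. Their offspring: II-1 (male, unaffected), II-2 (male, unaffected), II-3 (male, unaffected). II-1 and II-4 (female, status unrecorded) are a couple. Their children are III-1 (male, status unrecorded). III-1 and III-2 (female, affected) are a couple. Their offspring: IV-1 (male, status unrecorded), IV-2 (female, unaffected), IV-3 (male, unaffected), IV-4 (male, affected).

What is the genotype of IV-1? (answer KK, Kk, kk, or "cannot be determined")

IV-1's phenotype is unrecorded, and no parent or child forces a single allele at both positions; consistent genotype assignments exist with IV-1 as KK or Kk or kk.

cannot be determined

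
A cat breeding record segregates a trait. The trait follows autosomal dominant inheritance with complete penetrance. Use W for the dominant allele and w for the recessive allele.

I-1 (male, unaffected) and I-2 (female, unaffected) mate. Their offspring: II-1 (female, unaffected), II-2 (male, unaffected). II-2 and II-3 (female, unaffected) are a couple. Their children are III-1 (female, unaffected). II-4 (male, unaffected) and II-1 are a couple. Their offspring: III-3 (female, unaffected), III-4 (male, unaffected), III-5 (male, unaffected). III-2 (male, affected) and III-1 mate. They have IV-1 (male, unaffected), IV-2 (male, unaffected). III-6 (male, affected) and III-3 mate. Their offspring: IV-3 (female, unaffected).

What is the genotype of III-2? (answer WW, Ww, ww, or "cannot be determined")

Ww

From phenotype alone, III-2 is WW or Ww.
III-2 is affected so carries W and passed w to IV-1 (ww), so III-2 is Ww.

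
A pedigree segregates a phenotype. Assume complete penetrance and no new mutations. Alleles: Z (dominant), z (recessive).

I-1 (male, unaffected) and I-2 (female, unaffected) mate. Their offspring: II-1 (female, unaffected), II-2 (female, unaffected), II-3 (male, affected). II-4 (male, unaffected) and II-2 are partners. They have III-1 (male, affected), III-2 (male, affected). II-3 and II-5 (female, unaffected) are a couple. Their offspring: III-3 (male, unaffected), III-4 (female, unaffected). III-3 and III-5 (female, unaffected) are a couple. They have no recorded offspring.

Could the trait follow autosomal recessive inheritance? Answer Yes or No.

Yes

A consistent assignment under autosomal recessive exists: I-1 Zz, I-2 Zz, II-1 ZZ, II-2 Zz, II-3 zz, II-4 Zz, II-5 ZZ, III-1 zz, III-2 zz, III-3 Zz, III-4 Zz, III-5 ZZ.
In this assignment every recorded phenotype matches its genotype and every non-founder's genotype is obtainable from its parents' genotypes, so the pedigree is consistent.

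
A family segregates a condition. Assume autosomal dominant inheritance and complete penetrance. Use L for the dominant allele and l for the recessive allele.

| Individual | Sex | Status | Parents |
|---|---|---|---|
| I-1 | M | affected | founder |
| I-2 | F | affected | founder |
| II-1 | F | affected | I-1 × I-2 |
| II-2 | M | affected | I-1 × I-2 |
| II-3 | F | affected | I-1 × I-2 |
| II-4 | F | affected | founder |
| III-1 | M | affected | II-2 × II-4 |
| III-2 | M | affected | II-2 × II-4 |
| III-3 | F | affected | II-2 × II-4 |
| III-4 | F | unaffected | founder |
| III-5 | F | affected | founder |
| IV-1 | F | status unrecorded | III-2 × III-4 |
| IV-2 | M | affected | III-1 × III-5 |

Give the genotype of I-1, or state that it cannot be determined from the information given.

I-1's phenotype allows LL or Ll, and no parent or child forces a single allele at both positions; consistent genotype assignments exist with I-1 as LL or Ll.

cannot be determined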